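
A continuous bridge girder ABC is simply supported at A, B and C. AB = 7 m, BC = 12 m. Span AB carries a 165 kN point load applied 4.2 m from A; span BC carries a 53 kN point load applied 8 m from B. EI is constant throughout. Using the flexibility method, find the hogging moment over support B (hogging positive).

Release continuity at B by inserting a hinge; the redundant is the internal moment M_B. The primary structure is two simply-supported spans AB and BC.
End slopes at the hinge B, treating each span as simply supported:
  span AB: point load 165 at a = 4.2: Pab(L + a)/(6LEI) = 517.4/EI
  span BC: point load 53 at a = 8: Pab(L + b)/(6LEI) = 376.9/EI
  relative rotation θ_0 = (517.4 + 376.9)/EI = 894.3/EI
A unit hogging moment at B produces rotation L₁/(3EI) + L₂/(3EI) = 6.333/EI.
Compatibility: M_B·(L₁+L₂)/(3EI) = θ_0, giving M_B = 141.2 kN·m (hogging).

M_B = 141.2 kN·m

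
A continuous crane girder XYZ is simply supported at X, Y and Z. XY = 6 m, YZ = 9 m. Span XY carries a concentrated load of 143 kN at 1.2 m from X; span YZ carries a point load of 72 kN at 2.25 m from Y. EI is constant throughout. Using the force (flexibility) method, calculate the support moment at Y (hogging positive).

M_Y = 96.73 kN·m

Release continuity at Y by inserting a hinge; the redundant is the internal moment M_Y. The primary structure is two simply-supported spans XY and YZ.
Discontinuity in slope at Y on the released structure — sum the simple-span end rotations:
  span XY: point load 143 at a = 1.2: Pab(L + a)/(6LEI) = 164.7/EI
  span YZ: point load 72 at a = 2.25: Pab(L + b)/(6LEI) = 318.9/EI
  relative rotation θ_0 = (164.7 + 318.9)/EI = 483.7/EI
A unit hogging moment at Y produces rotation L₁/(3EI) + L₂/(3EI) = 5/EI.
Slope continuity at Y: θ_0 = M_Y·5/EI, so M_Y = 483.7/5 = 96.73 kN·m (hogging).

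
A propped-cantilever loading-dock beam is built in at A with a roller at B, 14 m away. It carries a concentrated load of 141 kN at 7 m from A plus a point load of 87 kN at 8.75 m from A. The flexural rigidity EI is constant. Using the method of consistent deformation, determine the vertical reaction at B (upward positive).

R_B = 84.42 kN

Take the reaction at B as the redundant and release it; the primary structure is a cantilever fixed at A.
Deflection at B on the released cantilever, summing each load's contribution:
  point load 141 at a = 7: Pa²(3L − a)/(6EI) = 40302/EI
  point load 87 at a = 8.75: Pa²(3L − a)/(6EI) = 36913/EI
  δ_0 = 77215/EI
Flexibility coefficient — unit upward force at B: δ_{BB} = L³/(3EI) = 914.7/EI.
Compatibility at B: δ_0 − R_B·δ_{BB} = 0, so R_B = 77215/914.7 = 84.42 kN.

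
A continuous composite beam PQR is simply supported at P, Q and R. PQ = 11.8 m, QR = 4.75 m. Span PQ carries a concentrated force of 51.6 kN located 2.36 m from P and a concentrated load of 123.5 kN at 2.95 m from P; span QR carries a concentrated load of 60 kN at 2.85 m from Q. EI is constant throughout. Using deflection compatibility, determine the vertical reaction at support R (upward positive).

R_R = -1.301 kN

Release continuity at Q by inserting a hinge; the redundant is the internal moment M_Q. The primary structure is two simply-supported spans PQ and QR.
Discontinuity in slope at Q on the released structure — sum the simple-span end rotations:
  span PQ: point load 51.6 at a = 2.36: Pab(L + a)/(6LEI) = 229.9/EI
  span PQ: point load 123.5 at a = 2.95: Pab(L + a)/(6LEI) = 671.7/EI
  span QR: point load 60 at a = 2.85: Pab(L + b)/(6LEI) = 75.81/EI
  relative rotation θ_0 = (901.6 + 75.81)/EI = 977.4/EI
A unit hogging moment at Q produces rotation L₁/(3EI) + L₂/(3EI) = 5.517/EI.
Slope continuity at Q: θ_0 = M_Q·5.517/EI, so M_Q = 977.4/5.517 = 177.2 kN·m (hogging).
Span QR, ΣM about R: R_Q^{QR}·4.75 = 114 + 177.2, so R_Q^{QR} = 61.3 kN and R_R = 60 − 61.3 = -1.301 kN.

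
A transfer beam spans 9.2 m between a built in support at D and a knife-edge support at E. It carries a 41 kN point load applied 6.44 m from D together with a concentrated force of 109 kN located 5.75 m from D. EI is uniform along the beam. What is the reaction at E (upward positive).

Remove the prop at E; the released (primary) structure is a cantilever built in at D.
Deflection at E on the released cantilever, summing each load's contribution:
  point load 41 at a = 6.44: Pa²(3L − a)/(6EI) = 5997/EI
  point load 109 at a = 5.75: Pa²(3L − a)/(6EI) = 13124/EI
  δ_0 = 19121/EI
Tip deflection under a unit load at E: L³/(3EI) = 259.6/EI.
The prop prevents deflection at E: R_E = δ_0/δ_{EE} = 19121/259.6 = 73.67 kN.

R_E = 73.67 kN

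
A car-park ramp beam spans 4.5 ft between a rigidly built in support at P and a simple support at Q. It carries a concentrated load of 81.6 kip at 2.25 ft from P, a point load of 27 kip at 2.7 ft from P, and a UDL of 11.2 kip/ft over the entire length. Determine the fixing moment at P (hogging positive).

M_P = 117.6 kip·ft

Release the roller at Q. Primary structure: cantilever fixed at P.
Downward deflection at the released point Q due to the loads:
  point load 81.6 at a = 2.25: Pa²(3L − a)/(6EI) = 774.6/EI
  point load 27 at a = 2.7: Pa²(3L − a)/(6EI) = 354.3/EI
  UDL 11.2: wL⁴/(8EI) = 574.1/EI
  δ_0 = 1703/EI
Flexibility coefficient — unit upward force at Q: δ_{QQ} = L³/(3EI) = 30.38/EI.
The prop prevents deflection at Q: R_Q = δ_0/δ_{QQ} = 1703/30.38 = 56.06 kip.
Moment equilibrium about P: M_P = Σ(load moments about P) − R_Q·L = 369.9 − 56.06×4.5 = 117.6 kip·ft.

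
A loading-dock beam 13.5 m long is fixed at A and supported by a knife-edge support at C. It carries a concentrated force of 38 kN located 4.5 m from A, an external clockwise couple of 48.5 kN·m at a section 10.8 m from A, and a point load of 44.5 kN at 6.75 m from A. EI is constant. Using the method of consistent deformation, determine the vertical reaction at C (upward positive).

R_C = 24.71 kN

Take the reaction at C as the redundant and release it; the primary structure is a cantilever fixed at A.
Primary-structure tip deflection at C by superposition:
  point load 38 at a = 4.5: Pa²(3L − a)/(6EI) = 4617/EI
  clockwise couple 48.5 at a = 10.8: M₀a(2L − a)/(2EI) = 4243/EI
  point load 44.5 at a = 6.75: Pa²(3L − a)/(6EI) = 11405/EI
  δ_0 = 20265/EI
Tip deflection under a unit load at C: L³/(3EI) = 820.1/EI.
Compatibility at C: δ_0 − R_C·δ_{CC} = 0, so R_C = 20265/820.1 = 24.71 kN.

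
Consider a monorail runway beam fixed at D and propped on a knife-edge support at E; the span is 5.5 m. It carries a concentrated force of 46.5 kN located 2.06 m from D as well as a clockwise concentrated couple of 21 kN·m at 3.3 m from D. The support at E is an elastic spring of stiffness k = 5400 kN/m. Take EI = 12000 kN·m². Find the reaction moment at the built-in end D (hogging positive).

M_D = 46.07 kN·m

Remove the prop at E; the released (primary) structure is a cantilever built in at D.
Deflection at E on the released cantilever, summing each load's contribution:
  point load 46.5 at a = 2.06: Pa²(3L − a)/(6EI) = 474.9/EI
  clockwise couple 21 at a = 3.3: M₀a(2L − a)/(2EI) = 266.8/EI
  δ_0 = 741.7/EI
Flexibility coefficient — unit upward force at E: δ_{EE} = L³/(3EI) = 55.46/EI.
With EI = 12000 kN·m²: δ_0 = 0.061809 m and δ_{EE} = 0.004622 m/kN.
Compatibility — the spring shortens by R_E/k under the reaction it provides: δ_0 − R_E·δ_{EE} = R_E/k. With 1/k = 0.000185 m/kN, R_E = δ_0 / (δ_{EE} + 1/k) = 0.061809 / (0.004622 + 0.000185) = 12.86 kN.
Moment equilibrium about D: M_D = Σ(load moments about D) − R_E·L = 116.8 − 12.86×5.5 = 46.07 kN·m.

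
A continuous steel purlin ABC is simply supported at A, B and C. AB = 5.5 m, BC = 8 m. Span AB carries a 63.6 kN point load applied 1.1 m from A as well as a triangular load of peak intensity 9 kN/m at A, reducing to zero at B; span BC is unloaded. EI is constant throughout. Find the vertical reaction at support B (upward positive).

R_B = 27.15 kN

Insert a hinge at B; M_B is the redundant, and each span becomes simply supported.
End slopes at the hinge B, treating each span as simply supported:
  span AB: point load 63.6 at a = 1.1: Pab(L + a)/(6LEI) = 61.56/EI
  span AB: triangular load, peak 9: 7w₀L³/(360EI) = 29.12/EI
  relative rotation θ_0 = (90.68 + 0)/EI = 90.68/EI
A unit hogging moment at B produces rotation L₁/(3EI) + L₂/(3EI) = 4.5/EI.
Compatibility: M_B·(L₁+L₂)/(3EI) = θ_0, giving M_B = 20.15 kN·m (hogging).
Span AB, ΣM about A with M_B applied at B: R_B^{AB}·5.5 = 115.3 + 20.15, so R_B^{AB} = 24.63 kN and R_A = 88.35 − 24.63 = 63.72 kN.
Span BC, ΣM about C: R_B^{BC}·8 = 0 + 20.15, so R_B^{BC} = 2.519 kN and R_C = 0 − 2.519 = -2.519 kN.
R_B = 24.63 + 2.519 = 27.15 kN.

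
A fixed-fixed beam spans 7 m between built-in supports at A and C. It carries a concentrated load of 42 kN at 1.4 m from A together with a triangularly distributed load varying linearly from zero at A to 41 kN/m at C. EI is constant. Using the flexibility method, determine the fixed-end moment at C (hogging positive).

Take the two fixed-end moments M_A, M_C as redundants; the released structure is the simple span AC.
End rotations of the released simple span under the applied load (×1/EI):
  at A: point load 42 at a = 1.4: Pab(L + b)/(6LEI) = 98.78/EI
  at C: point load 42 at a = 1.4: Pab(L + a)/(6LEI) = 65.86/EI
  at A: triangular load, peak 41: 7w₀L³/(360EI) = 273.4/EI
  at C: triangular load, peak 41: w₀L³/(45EI) = 312.5/EI
  θ_A0 = 372.2/EI,  θ_C0 = 378.4/EI
Flexibility coefficients: a unit moment at one end gives L/(3EI) there and L/(6EI) at the far end, so f₁₁ = f₂₂ = 2.333/EI and f₁₂ = f₂₁ = 1.167/EI.
Compatibility — zero rotation at each built-in end:
  2.333 M_A + 1.167 M_C = 372.2
  1.167 M_A + 2.333 M_C = 378.4
Solving the pair gives M_A = 104.6 kN·m and M_C = 109.9 kN·m (hogging).

M_C = 109.9 kN·m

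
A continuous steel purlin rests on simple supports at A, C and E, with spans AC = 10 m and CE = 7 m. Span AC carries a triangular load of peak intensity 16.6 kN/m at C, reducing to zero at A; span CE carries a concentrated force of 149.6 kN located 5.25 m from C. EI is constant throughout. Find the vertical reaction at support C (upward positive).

R_C = 120.8 kN

Take M_C as the redundant. Released structure: two simple spans AC and CE with a hinge at C.
End slopes at the hinge C, treating each span as simply supported:
  span AC: triangular load, peak 16.6: w₀L³/(45EI) = 368.9/EI
  span CE: point load 149.6 at a = 5.25: Pab(L + b)/(6LEI) = 286.3/EI
  relative rotation θ_0 = (368.9 + 286.3)/EI = 655.2/EI
A unit hogging moment at C produces rotation L₁/(3EI) + L₂/(3EI) = 5.667/EI.
Slope continuity at C: θ_0 = M_C·5.667/EI, so M_C = 655.2/5.667 = 115.6 kN·m (hogging).
Span AC, ΣM about A with M_C applied at C: R_C^{AC}·10 = 553.3 + 115.6, so R_C^{AC} = 66.9 kN and R_A = 83 − 66.9 = 16.1 kN.
Span CE, ΣM about E: R_C^{CE}·7 = 261.8 + 115.6, so R_C^{CE} = 53.92 kN and R_E = 149.6 − 53.92 = 95.68 kN.
R_C = 66.9 + 53.92 = 120.8 kN.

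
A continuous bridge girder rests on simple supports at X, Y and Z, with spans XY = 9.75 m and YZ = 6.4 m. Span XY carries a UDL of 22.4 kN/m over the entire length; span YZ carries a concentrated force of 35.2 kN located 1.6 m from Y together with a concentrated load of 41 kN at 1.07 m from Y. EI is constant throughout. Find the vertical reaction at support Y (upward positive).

Release continuity at Y by inserting a hinge; the redundant is the internal moment M_Y. The primary structure is two simply-supported spans XY and YZ.
End slopes at the hinge Y, treating each span as simply supported:
  span XY: UDL 22.4: wL³/(24EI) = 865.1/EI
  span YZ: point load 35.2 at a = 1.6: Pab(L + b)/(6LEI) = 78.85/EI
  span YZ: point load 41 at a = 1.07: Pab(L + b)/(6LEI) = 71.43/EI
  relative rotation θ_0 = (865.1 + 150.3)/EI = 1015/EI
A unit hogging moment at Y produces rotation L₁/(3EI) + L₂/(3EI) = 5.383/EI.
Compatibility: M_Y·(L₁+L₂)/(3EI) = θ_0, giving M_Y = 188.6 kN·m (hogging).
Span XY, ΣM about X with M_Y applied at Y: R_Y^{XY}·9.75 = 1065 + 188.6, so R_Y^{XY} = 128.5 kN and R_X = 218.4 − 128.5 = 89.86 kN.
Span YZ, ΣM about Z: R_Y^{YZ}·6.4 = 387.5 + 188.6, so R_Y^{YZ} = 90.02 kN and R_Z = 76.2 − 90.02 = -13.82 kN.
R_Y = 128.5 + 90.02 = 218.6 kN.

R_Y = 218.6 kN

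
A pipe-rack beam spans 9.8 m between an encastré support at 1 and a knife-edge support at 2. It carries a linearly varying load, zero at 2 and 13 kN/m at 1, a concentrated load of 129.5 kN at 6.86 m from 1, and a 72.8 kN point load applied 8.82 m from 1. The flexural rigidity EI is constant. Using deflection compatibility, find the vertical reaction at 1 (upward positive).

Take the reaction at 2 as the redundant and release it; the primary structure is a cantilever fixed at 1.
Free-end deflection of the primary structure under the applied loading (downward +):
  triangular load, peak 13 at the fixed end: w₀L⁴/(30EI) = 3997/EI
  point load 129.5 at a = 6.86: Pa²(3L − a)/(6EI) = 22894/EI
  point load 72.8 at a = 8.82: Pa²(3L − a)/(6EI) = 19425/EI
  δ_0 = 46316/EI
Flexibility coefficient — unit upward force at 2: δ_{22} = L³/(3EI) = 313.7/EI.
The prop prevents deflection at 2: R_2 = δ_0/δ_{22} = 46316/313.7 = 147.6 kN.
Vertical equilibrium: R_1 = ΣP − R_2 = 266 − 147.6 = 118.4 kN.

R_1 = 118.4 kN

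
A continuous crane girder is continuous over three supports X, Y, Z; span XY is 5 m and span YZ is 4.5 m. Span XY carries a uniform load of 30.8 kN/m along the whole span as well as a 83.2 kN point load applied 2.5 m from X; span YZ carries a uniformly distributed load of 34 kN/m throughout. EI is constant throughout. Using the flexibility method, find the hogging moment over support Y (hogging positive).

Take M_Y as the redundant. Released structure: two simple spans XY and YZ with a hinge at Y.
End slopes at the hinge Y, treating each span as simply supported:
  span XY: UDL 30.8: wL³/(24EI) = 160.4/EI
  span XY: point load 83.2 at a = 2.5: Pab(L + a)/(6LEI) = 130/EI
  span YZ: UDL 34: wL³/(24EI) = 129.1/EI
  relative rotation θ_0 = (290.4 + 129.1)/EI = 419.5/EI
A unit hogging moment at Y produces rotation L₁/(3EI) + L₂/(3EI) = 3.167/EI.
Slope continuity at Y: θ_0 = M_Y·3.167/EI, so M_Y = 419.5/3.167 = 132.5 kN·m (hogging).

M_Y = 132.5 kN·m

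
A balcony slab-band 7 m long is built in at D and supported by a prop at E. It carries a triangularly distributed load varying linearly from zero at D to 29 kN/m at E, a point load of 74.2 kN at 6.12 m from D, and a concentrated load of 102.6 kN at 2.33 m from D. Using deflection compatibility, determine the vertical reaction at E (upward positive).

R_E = 131.3 kN

Choose R_E as the redundant. The primary structure is the cantilever fixed at D.
Deflection at E on the released cantilever, summing each load's contribution:
  triangular load, peak 29 at the free end: 11w₀L⁴/(120EI) = 6383/EI
  point load 74.2 at a = 6.12: Pa²(3L − a)/(6EI) = 6892/EI
  point load 102.6 at a = 2.33: Pa²(3L − a)/(6EI) = 1733/EI
  δ_0 = 15008/EI
Tip deflection under a unit load at E: L³/(3EI) = 114.3/EI.
Compatibility at E: δ_0 − R_E·δ_{EE} = 0, so R_E = 15008/114.3 = 131.3 kN.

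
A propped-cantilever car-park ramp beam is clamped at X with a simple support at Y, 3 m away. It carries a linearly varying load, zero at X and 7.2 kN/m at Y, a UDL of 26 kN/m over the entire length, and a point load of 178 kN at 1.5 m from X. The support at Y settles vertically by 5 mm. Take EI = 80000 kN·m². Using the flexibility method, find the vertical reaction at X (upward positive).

R_X = 220.4 kN

Take the reaction at Y as the redundant and release it; the primary structure is a cantilever fixed at X.
Primary-structure tip deflection at Y by superposition:
  triangular load, peak 7.2 at the free end: 11w₀L⁴/(120EI) = 53.46/EI
  UDL 26: wL⁴/(8EI) = 263.2/EI
  point load 178 at a = 1.5: Pa²(3L − a)/(6EI) = 500.6/EI
  δ_0 = 817.3/EI
Flexibility coefficient — unit upward force at Y: δ_{YY} = L³/(3EI) = 9/EI.
With EI = 80000 kN·m²: δ_0 = 0.010217 m and δ_{YY} = 0.000112 m/kN.
Compatibility — the beam at Y must follow the support down by 0.005 m: δ_0 − R_Y·δ_{YY} = 0.005, so R_Y = (0.010217 − 0.005)/0.000112 = 46.37 kN.
Vertical equilibrium: R_X = ΣP − R_Y = 266.8 − 46.37 = 220.4 kN.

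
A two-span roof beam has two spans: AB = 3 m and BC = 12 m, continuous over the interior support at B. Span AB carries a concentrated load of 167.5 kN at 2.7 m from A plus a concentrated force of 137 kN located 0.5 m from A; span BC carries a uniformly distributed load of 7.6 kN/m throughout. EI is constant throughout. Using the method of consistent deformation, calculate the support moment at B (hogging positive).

Take M_B as the redundant. Released structure: two simple spans AB and BC with a hinge at B.
Discontinuity in slope at B on the released structure — sum the simple-span end rotations:
  span AB: point load 167.5 at a = 2.7: Pab(L + a)/(6LEI) = 42.96/EI
  span AB: point load 137 at a = 0.5: Pab(L + a)/(6LEI) = 33.3/EI
  span BC: UDL 7.6: wL³/(24EI) = 547.2/EI
  relative rotation θ_0 = (76.26 + 547.2)/EI = 623.5/EI
A unit hogging moment at B produces rotation L₁/(3EI) + L₂/(3EI) = 5/EI.
Compatibility: M_B·(L₁+L₂)/(3EI) = θ_0, giving M_B = 124.7 kN·m (hogging).

M_B = 124.7 kN·m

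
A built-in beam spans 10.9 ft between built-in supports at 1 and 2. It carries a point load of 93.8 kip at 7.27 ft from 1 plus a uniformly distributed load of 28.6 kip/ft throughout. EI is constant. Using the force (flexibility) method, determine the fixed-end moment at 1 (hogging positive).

Release both end moments; the primary structure is a simply-supported span 12 with redundants M_1 and M_2.
On the primary (simply-supported) span, the end slopes from the loading are:
  at 1: point load 93.8 at a = 7.27: Pab(L + b)/(6LEI) = 550/EI
  at 2: point load 93.8 at a = 7.27: Pab(L + a)/(6LEI) = 687.7/EI
  at 1: UDL 28.6: wL³/(24EI) = 1543/EI
  at 2: UDL 28.6: wL³/(24EI) = 1543/EI
  θ_10 = 2093/EI,  θ_20 = 2231/EI
Flexibility coefficients: a unit moment at one end gives L/(3EI) there and L/(6EI) at the far end, so f₁₁ = f₂₂ = 3.633/EI and f₁₂ = f₂₁ = 1.817/EI.
Compatibility — zero rotation at each built-in end:
  3.633 M_1 + 1.817 M_2 = 2093
  1.817 M_1 + 3.633 M_2 = 2231
Solving the pair gives M_1 = 358.8 kip·ft and M_2 = 434.6 kip·ft (hogging).

M_1 = 358.8 kip·ft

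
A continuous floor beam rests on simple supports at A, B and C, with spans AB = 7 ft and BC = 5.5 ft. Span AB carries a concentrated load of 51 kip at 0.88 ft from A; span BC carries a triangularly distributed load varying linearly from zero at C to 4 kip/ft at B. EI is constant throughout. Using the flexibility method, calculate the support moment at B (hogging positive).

Release continuity at B by inserting a hinge; the redundant is the internal moment M_B. The primary structure is two simply-supported spans AB and BC.
Discontinuity in slope at B on the released structure — sum the simple-span end rotations:
  span AB: point load 51 at a = 0.88: Pab(L + a)/(6LEI) = 51.53/EI
  span BC: triangular load, peak 4: w₀L³/(45EI) = 14.79/EI
  relative rotation θ_0 = (51.53 + 14.79)/EI = 66.32/EI
A unit hogging moment at B produces rotation L₁/(3EI) + L₂/(3EI) = 4.167/EI.
Compatibility: M_B·(L₁+L₂)/(3EI) = θ_0, giving M_B = 15.92 kip·ft (hogging).

M_B = 15.92 kip·ft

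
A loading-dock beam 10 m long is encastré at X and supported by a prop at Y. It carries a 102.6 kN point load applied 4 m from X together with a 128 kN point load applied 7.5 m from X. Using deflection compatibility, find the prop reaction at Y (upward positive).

R_Y = 102.3 kN

Remove the prop at Y; the released (primary) structure is a cantilever built in at X.
Free-end deflection of the primary structure under the applied loading (downward +):
  point load 102.6 at a = 4: Pa²(3L − a)/(6EI) = 7114/EI
  point load 128 at a = 7.5: Pa²(3L − a)/(6EI) = 27000/EI
  δ_0 = 34114/EI
Flexibility coefficient — unit upward force at Y: δ_{YY} = L³/(3EI) = 333.3/EI.
Compatibility at Y: δ_0 − R_Y·δ_{YY} = 0, so R_Y = 34114/333.3 = 102.3 kN.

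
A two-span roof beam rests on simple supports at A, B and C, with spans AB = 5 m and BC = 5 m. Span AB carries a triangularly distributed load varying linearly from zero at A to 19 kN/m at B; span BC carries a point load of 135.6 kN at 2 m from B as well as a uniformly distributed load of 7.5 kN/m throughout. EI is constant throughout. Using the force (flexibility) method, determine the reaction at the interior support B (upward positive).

Release continuity at B by inserting a hinge; the redundant is the internal moment M_B. The primary structure is two simply-supported spans AB and BC.
Discontinuity in slope at B on the released structure — sum the simple-span end rotations:
  span AB: triangular load, peak 19: w₀L³/(45EI) = 52.78/EI
  span BC: point load 135.6 at a = 2: Pab(L + b)/(6LEI) = 217/EI
  span BC: UDL 7.5: wL³/(24EI) = 39.06/EI
  relative rotation θ_0 = (52.78 + 256)/EI = 308.8/EI
A unit hogging moment at B produces rotation L₁/(3EI) + L₂/(3EI) = 3.333/EI.
Slope continuity at B: θ_0 = M_B·3.333/EI, so M_B = 308.8/3.333 = 92.64 kN·m (hogging).
Span AB, ΣM about A with M_B applied at B: R_B^{AB}·5 = 158.3 + 92.64, so R_B^{AB} = 50.19 kN and R_A = 47.5 − 50.19 = -2.695 kN.
Span BC, ΣM about C: R_B^{BC}·5 = 500.6 + 92.64, so R_B^{BC} = 118.6 kN and R_C = 173.1 − 118.6 = 54.46 kN.
R_B = 50.19 + 118.6 = 168.8 kN.

R_B = 168.8 kN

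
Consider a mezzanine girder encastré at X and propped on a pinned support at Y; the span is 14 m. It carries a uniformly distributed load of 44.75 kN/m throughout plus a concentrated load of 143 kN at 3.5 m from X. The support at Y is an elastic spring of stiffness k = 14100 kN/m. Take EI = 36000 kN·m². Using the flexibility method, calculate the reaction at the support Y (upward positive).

R_Y = 246.5 kN

Remove the prop at Y; the released (primary) structure is a cantilever built in at X.
Primary-structure tip deflection at Y by superposition:
  UDL 44.75: wL⁴/(8EI) = 214890/EI
  point load 143 at a = 3.5: Pa²(3L − a)/(6EI) = 11240/EI
  δ_0 = 226130/EI
Flexibility coefficient — unit upward force at Y: δ_{YY} = L³/(3EI) = 914.7/EI.
With EI = 36000 kN·m²: δ_0 = 6.2814 m and δ_{YY} = 0.025407 m/kN.
Compatibility — the spring shortens by R_Y/k under the reaction it provides: δ_0 − R_Y·δ_{YY} = R_Y/k. With 1/k = 0.000071 m/kN, R_Y = δ_0 / (δ_{YY} + 1/k) = 6.2814 / (0.025407 + 0.000071) = 246.5 kN.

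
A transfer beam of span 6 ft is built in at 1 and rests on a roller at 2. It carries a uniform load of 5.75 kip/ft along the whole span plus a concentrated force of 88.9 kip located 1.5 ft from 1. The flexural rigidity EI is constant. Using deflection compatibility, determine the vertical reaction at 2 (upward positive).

R_2 = 20.58 kip

Choose R_2 as the redundant. The primary structure is the cantilever fixed at 1.
Free-end deflection of the primary structure under the applied loading (downward +):
  UDL 5.75: wL⁴/(8EI) = 931.5/EI
  point load 88.9 at a = 1.5: Pa²(3L − a)/(6EI) = 550.1/EI
  δ_0 = 1482/EI
Flexibility coefficient — unit upward force at 2: δ_{22} = L³/(3EI) = 72/EI.
Compatibility at 2: δ_0 − R_2·δ_{22} = 0, so R_2 = 1482/72 = 20.58 kip.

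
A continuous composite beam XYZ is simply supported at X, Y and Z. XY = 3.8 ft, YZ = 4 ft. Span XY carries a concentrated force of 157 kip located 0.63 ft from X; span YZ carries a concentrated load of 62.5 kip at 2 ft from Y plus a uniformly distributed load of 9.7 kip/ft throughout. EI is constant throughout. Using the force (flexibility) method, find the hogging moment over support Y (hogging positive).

Release continuity at Y by inserting a hinge; the redundant is the internal moment M_Y. The primary structure is two simply-supported spans XY and YZ.
Rotations at Y on the released spans (each span's end-slope, ×1/EI):
  span XY: point load 157 at a = 0.63: Pab(L + a)/(6LEI) = 60.92/EI
  span YZ: point load 62.5 at a = 2: Pab(L + b)/(6LEI) = 62.5/EI
  span YZ: UDL 9.7: wL³/(24EI) = 25.87/EI
  relative rotation θ_0 = (60.92 + 88.37)/EI = 149.3/EI
A unit hogging moment at Y produces rotation L₁/(3EI) + L₂/(3EI) = 2.6/EI.
Compatibility: M_Y·(L₁+L₂)/(3EI) = θ_0, giving M_Y = 57.42 kip·ft (hogging).

M_Y = 57.42 kip·ft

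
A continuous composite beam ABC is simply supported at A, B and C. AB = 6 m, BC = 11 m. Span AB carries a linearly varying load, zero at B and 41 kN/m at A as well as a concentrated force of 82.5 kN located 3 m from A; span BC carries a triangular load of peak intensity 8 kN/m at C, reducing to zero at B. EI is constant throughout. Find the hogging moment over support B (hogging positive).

M_B = 99.68 kN·m

Insert a hinge at B; M_B is the redundant, and each span becomes simply supported.
End slopes at the hinge B, treating each span as simply supported:
  span AB: triangular load, peak 41: 7w₀L³/(360EI) = 172.2/EI
  span AB: point load 82.5 at a = 3: Pab(L + a)/(6LEI) = 185.6/EI
  span BC: triangular load, peak 8: 7w₀L³/(360EI) = 207/EI
  relative rotation θ_0 = (357.8 + 207)/EI = 564.9/EI
A unit hogging moment at B produces rotation L₁/(3EI) + L₂/(3EI) = 5.667/EI.
Slope continuity at B: θ_0 = M_B·5.667/EI, so M_B = 564.9/5.667 = 99.68 kN·m (hogging).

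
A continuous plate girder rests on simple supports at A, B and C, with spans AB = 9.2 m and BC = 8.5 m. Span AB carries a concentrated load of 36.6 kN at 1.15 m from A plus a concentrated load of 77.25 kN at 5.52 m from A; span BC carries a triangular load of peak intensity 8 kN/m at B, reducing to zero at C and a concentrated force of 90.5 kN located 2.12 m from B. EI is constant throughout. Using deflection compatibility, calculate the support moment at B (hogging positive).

M_B = 160.7 kN·m

Release continuity at B by inserting a hinge; the redundant is the internal moment M_B. The primary structure is two simply-supported spans AB and BC.
End slopes at the hinge B, treating each span as simply supported:
  span AB: point load 36.6 at a = 1.15: Pab(L + a)/(6LEI) = 63.53/EI
  span AB: point load 77.25 at a = 5.52: Pab(L + a)/(6LEI) = 418.5/EI
  span BC: triangular load, peak 8: w₀L³/(45EI) = 109.2/EI
  span BC: point load 90.5 at a = 2.12: Pab(L + b)/(6LEI) = 357.1/EI
  relative rotation θ_0 = (482 + 466.3)/EI = 948.3/EI
A unit hogging moment at B produces rotation L₁/(3EI) + L₂/(3EI) = 5.9/EI.
Compatibility: M_B·(L₁+L₂)/(3EI) = θ_0, giving M_B = 160.7 kN·m (hogging).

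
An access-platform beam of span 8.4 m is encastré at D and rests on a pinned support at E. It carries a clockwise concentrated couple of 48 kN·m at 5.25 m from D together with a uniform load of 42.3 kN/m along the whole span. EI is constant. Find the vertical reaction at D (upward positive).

R_D = 214.7 kN

Release the roller at E. Primary structure: cantilever fixed at D.
Free-end deflection of the primary structure under the applied loading (downward +):
  clockwise couple 48 at a = 5.25: M₀a(2L − a)/(2EI) = 1455/EI
  UDL 42.3: wL⁴/(8EI) = 26325/EI
  δ_0 = 27780/EI
Tip deflection under a unit load at E: L³/(3EI) = 197.6/EI.
Compatibility at E: δ_0 − R_E·δ_{EE} = 0, so R_E = 27780/197.6 = 140.6 kN.
Vertical equilibrium: R_D = ΣP − R_E = 355.3 − 140.6 = 214.7 kN.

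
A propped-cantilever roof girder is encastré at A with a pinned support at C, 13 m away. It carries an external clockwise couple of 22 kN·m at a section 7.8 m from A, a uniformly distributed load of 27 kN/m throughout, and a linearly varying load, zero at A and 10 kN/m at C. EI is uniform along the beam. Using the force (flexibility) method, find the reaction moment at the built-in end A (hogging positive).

M_A = 663.2 kN·m

Release the roller at C. Primary structure: cantilever fixed at A.
Free-end deflection of the primary structure under the applied loading (downward +):
  clockwise couple 22 at a = 7.8: M₀a(2L − a)/(2EI) = 1562/EI
  UDL 27: wL⁴/(8EI) = 96393/EI
  triangular load, peak 10 at the free end: 11w₀L⁴/(120EI) = 26181/EI
  δ_0 = 124136/EI
Tip deflection under a unit load at C: L³/(3EI) = 732.3/EI.
The prop prevents deflection at C: R_C = δ_0/δ_{CC} = 124136/732.3 = 169.5 kN.
Moment equilibrium about A: M_A = Σ(load moments about A) − R_C·L = 2867 − 169.5×13 = 663.2 kN·m.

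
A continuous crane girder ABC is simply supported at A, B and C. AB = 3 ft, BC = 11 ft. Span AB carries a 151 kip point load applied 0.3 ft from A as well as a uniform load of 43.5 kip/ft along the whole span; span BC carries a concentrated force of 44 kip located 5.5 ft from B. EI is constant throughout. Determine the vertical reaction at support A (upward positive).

Release continuity at B by inserting a hinge; the redundant is the internal moment M_B. The primary structure is two simply-supported spans AB and BC.
Discontinuity in slope at B on the released structure — sum the simple-span end rotations:
  span AB: point load 151 at a = 0.3: Pab(L + a)/(6LEI) = 22.42/EI
  span AB: UDL 43.5: wL³/(24EI) = 48.94/EI
  span BC: point load 44 at a = 5.5: Pab(L + b)/(6LEI) = 332.8/EI
  relative rotation θ_0 = (71.36 + 332.8)/EI = 404.1/EI
A unit hogging moment at B produces rotation L₁/(3EI) + L₂/(3EI) = 4.667/EI.
Compatibility: M_B·(L₁+L₂)/(3EI) = θ_0, giving M_B = 86.6 kip·ft (hogging).
Span AB, ΣM about A with M_B applied at B: R_B^{AB}·3 = 241.1 + 86.6, so R_B^{AB} = 109.2 kip and R_A = 281.5 − 109.2 = 172.3 kip.

R_A = 172.3 kip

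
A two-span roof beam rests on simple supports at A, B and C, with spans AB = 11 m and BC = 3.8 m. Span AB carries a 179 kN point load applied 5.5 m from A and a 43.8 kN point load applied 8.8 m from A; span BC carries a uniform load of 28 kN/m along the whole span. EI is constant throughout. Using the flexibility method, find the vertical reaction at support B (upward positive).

R_B = 297.7 kN

Release continuity at B by inserting a hinge; the redundant is the internal moment M_B. The primary structure is two simply-supported spans AB and BC.
Rotations at B on the released spans (each span's end-slope, ×1/EI):
  span AB: point load 179 at a = 5.5: Pab(L + a)/(6LEI) = 1354/EI
  span AB: point load 43.8 at a = 8.8: Pab(L + a)/(6LEI) = 254.4/EI
  span BC: UDL 28: wL³/(24EI) = 64.02/EI
  relative rotation θ_0 = (1608 + 64.02)/EI = 1672/EI
A unit hogging moment at B produces rotation L₁/(3EI) + L₂/(3EI) = 4.933/EI.
Compatibility: M_B·(L₁+L₂)/(3EI) = θ_0, giving M_B = 338.9 kN·m (hogging).
Span AB, ΣM about A with M_B applied at B: R_B^{AB}·11 = 1370 + 338.9, so R_B^{AB} = 155.4 kN and R_A = 222.8 − 155.4 = 67.45 kN.
Span BC, ΣM about C: R_B^{BC}·3.8 = 202.2 + 338.9, so R_B^{BC} = 142.4 kN and R_C = 106.4 − 142.4 = -35.99 kN.
R_B = 155.4 + 142.4 = 297.7 kN.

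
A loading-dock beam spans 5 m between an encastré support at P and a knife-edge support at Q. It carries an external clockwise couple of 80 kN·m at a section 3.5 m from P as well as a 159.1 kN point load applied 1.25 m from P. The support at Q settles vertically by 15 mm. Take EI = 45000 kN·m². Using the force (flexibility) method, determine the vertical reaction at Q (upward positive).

Take the reaction at Q as the redundant and release it; the primary structure is a cantilever fixed at P.
Primary-structure tip deflection at Q by superposition:
  clockwise couple 80 at a = 3.5: M₀a(2L − a)/(2EI) = 910/EI
  point load 159.1 at a = 1.25: Pa²(3L − a)/(6EI) = 569.7/EI
  δ_0 = 1480/EI
Flexibility coefficient — unit upward force at Q: δ_{QQ} = L³/(3EI) = 41.67/EI.
With EI = 45000 kN·m²: δ_0 = 0.032882 m and δ_{QQ} = 0.000926 m/kN.
Compatibility — the beam at Q must follow the support down by 0.015 m: δ_0 − R_Q·δ_{QQ} = 0.015, so R_Q = (0.032882 − 0.015)/0.000926 = 19.31 kN.

R_Q = 19.31 kN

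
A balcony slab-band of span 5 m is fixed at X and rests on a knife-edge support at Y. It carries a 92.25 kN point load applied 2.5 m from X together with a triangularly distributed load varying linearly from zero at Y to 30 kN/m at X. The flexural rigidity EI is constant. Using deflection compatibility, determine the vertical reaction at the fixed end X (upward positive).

Release the roller at Y. Primary structure: cantilever fixed at X.
Free-end deflection of the primary structure under the applied loading (downward +):
  point load 92.25 at a = 2.5: Pa²(3L − a)/(6EI) = 1201/EI
  triangular load, peak 30 at the fixed end: w₀L⁴/(30EI) = 625/EI
  δ_0 = 1826/EI
Tip deflection under a unit load at Y: L³/(3EI) = 41.67/EI.
The prop prevents deflection at Y: R_Y = δ_0/δ_{YY} = 1826/41.67 = 43.83 kN.
Vertical equilibrium: R_X = ΣP − R_Y = 167.2 − 43.83 = 123.4 kN.

R_X = 123.4 kN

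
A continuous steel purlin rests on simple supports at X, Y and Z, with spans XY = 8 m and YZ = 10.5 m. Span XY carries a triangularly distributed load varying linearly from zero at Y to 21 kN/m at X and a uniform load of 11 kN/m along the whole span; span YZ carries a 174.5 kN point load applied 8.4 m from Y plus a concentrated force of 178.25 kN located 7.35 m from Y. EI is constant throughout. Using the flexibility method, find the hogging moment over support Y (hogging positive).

Insert a hinge at Y; M_Y is the redundant, and each span becomes simply supported.
End slopes at the hinge Y, treating each span as simply supported:
  span XY: triangular load, peak 21: 7w₀L³/(360EI) = 209.1/EI
  span XY: UDL 11: wL³/(24EI) = 234.7/EI
  span YZ: point load 174.5 at a = 8.4: Pab(L + b)/(6LEI) = 615.6/EI
  span YZ: point load 178.25 at a = 7.35: Pab(L + b)/(6LEI) = 894.2/EI
  relative rotation θ_0 = (443.7 + 1510)/EI = 1954/EI
A unit hogging moment at Y produces rotation L₁/(3EI) + L₂/(3EI) = 6.167/EI.
Compatibility: M_Y·(L₁+L₂)/(3EI) = θ_0, giving M_Y = 316.8 kN·m (hogging).

M_Y = 316.8 kN·m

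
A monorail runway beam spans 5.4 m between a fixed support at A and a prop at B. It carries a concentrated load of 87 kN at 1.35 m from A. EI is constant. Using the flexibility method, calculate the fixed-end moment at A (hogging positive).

Take the reaction at B as the redundant and release it; the primary structure is a cantilever fixed at A.
Primary-structure tip deflection at B by superposition:
  point load 87 at a = 1.35: Pa²(3L − a)/(6EI) = 392.4/EI
Tip deflection under a unit load at B: L³/(3EI) = 52.49/EI.
Compatibility at B: δ_0 − R_B·δ_{BB} = 0, so R_B = 392.4/52.49 = 7.477 kN.
Moment equilibrium about A: M_A = Σ(load moments about A) − R_B·L = 117.5 − 7.477×5.4 = 77.08 kN·m.

M_A = 77.08 kN·m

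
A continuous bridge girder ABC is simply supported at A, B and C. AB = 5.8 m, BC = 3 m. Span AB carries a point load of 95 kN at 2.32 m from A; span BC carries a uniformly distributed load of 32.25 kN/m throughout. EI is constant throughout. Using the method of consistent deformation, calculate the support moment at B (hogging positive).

Insert a hinge at B; M_B is the redundant, and each span becomes simply supported.
End slopes at the hinge B, treating each span as simply supported:
  span AB: point load 95 at a = 2.32: Pab(L + a)/(6LEI) = 179/EI
  span BC: UDL 32.25: wL³/(24EI) = 36.28/EI
  relative rotation θ_0 = (179 + 36.28)/EI = 215.2/EI
A unit hogging moment at B produces rotation L₁/(3EI) + L₂/(3EI) = 2.933/EI.
Slope continuity at B: θ_0 = M_B·2.933/EI, so M_B = 215.2/2.933 = 73.38 kN·m (hogging).

M_B = 73.38 kN·m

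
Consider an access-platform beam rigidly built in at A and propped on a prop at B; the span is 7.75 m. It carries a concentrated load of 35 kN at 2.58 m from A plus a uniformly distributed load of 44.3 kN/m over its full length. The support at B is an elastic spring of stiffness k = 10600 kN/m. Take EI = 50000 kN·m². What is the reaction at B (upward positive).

Release the roller at B. Primary structure: cantilever fixed at A.
Primary-structure tip deflection at B by superposition:
  point load 35 at a = 2.58: Pa²(3L − a)/(6EI) = 802.6/EI
  UDL 44.3: wL⁴/(8EI) = 19977/EI
  δ_0 = 20779/EI
Tip deflection under a unit load at B: L³/(3EI) = 155.2/EI.
With EI = 50000 kN·m²: δ_0 = 0.41558 m and δ_{BB} = 0.003103 m/kN.
Compatibility — the spring shortens by R_B/k under the reaction it provides: δ_0 − R_B·δ_{BB} = R_B/k. With 1/k = 0.000094 m/kN, R_B = δ_0 / (δ_{BB} + 1/k) = 0.41558 / (0.003103 + 0.000094) = 130 kN.

R_B = 130 kN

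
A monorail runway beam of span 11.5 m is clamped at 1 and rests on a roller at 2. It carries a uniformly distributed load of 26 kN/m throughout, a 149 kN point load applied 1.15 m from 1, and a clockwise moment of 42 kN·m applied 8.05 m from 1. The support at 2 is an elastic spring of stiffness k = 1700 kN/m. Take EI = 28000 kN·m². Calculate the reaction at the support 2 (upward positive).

R_2 = 115.5 kN

Choose R_2 as the redundant. The primary structure is the cantilever fixed at 1.
Primary-structure tip deflection at 2 by superposition:
  UDL 26: wL⁴/(8EI) = 56843/EI
  point load 149 at a = 1.15: Pa²(3L − a)/(6EI) = 1095/EI
  clockwise couple 42 at a = 8.05: M₀a(2L − a)/(2EI) = 2527/EI
  δ_0 = 60465/EI
Flexibility coefficient — unit upward force at 2: δ_{22} = L³/(3EI) = 507/EI.
With EI = 28000 kN·m²: δ_0 = 2.1595 m and δ_{22} = 0.018106 m/kN.
Compatibility — the spring shortens by R_2/k under the reaction it provides: δ_0 − R_2·δ_{22} = R_2/k. With 1/k = 0.000588 m/kN, R_2 = δ_0 / (δ_{22} + 1/k) = 2.1595 / (0.018106 + 0.000588) = 115.5 kN.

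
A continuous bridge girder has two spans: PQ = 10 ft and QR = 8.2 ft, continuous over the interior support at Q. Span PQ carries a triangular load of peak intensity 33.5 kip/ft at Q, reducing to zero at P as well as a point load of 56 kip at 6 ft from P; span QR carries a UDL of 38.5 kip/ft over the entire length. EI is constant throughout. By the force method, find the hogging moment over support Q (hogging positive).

M_Q = 327.6 kip·ft

Release continuity at Q by inserting a hinge; the redundant is the internal moment M_Q. The primary structure is two simply-supported spans PQ and QR.
Rotations at Q on the released spans (each span's end-slope, ×1/EI):
  span PQ: triangular load, peak 33.5: w₀L³/(45EI) = 744.4/EI
  span PQ: point load 56 at a = 6: Pab(L + a)/(6LEI) = 358.4/EI
  span QR: UDL 38.5: wL³/(24EI) = 884.5/EI
  relative rotation θ_0 = (1103 + 884.5)/EI = 1987/EI
A unit hogging moment at Q produces rotation L₁/(3EI) + L₂/(3EI) = 6.067/EI.
Compatibility: M_Q·(L₁+L₂)/(3EI) = θ_0, giving M_Q = 327.6 kip·ft (hogging).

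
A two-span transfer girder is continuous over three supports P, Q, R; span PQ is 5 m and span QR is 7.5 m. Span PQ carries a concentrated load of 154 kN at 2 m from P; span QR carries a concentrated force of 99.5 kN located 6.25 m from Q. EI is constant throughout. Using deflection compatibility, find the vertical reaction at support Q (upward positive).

R_Q = 107.5 kN

Insert a hinge at Q; M_Q is the redundant, and each span becomes simply supported.
Rotations at Q on the released spans (each span's end-slope, ×1/EI):
  span PQ: point load 154 at a = 2: Pab(L + a)/(6LEI) = 215.6/EI
  span QR: point load 99.5 at a = 6.25: Pab(L + b)/(6LEI) = 151.2/EI
  relative rotation θ_0 = (215.6 + 151.2)/EI = 366.8/EI
A unit hogging moment at Q produces rotation L₁/(3EI) + L₂/(3EI) = 4.167/EI.
Slope continuity at Q: θ_0 = M_Q·4.167/EI, so M_Q = 366.8/4.167 = 88.02 kN·m (hogging).
Span PQ, ΣM about P with M_Q applied at Q: R_Q^{PQ}·5 = 308 + 88.02, so R_Q^{PQ} = 79.2 kN and R_P = 154 − 79.2 = 74.8 kN.
Span QR, ΣM about R: R_Q^{QR}·7.5 = 124.4 + 88.02, so R_Q^{QR} = 28.32 kN and R_R = 99.5 − 28.32 = 71.18 kN.
R_Q = 79.2 + 28.32 = 107.5 kN.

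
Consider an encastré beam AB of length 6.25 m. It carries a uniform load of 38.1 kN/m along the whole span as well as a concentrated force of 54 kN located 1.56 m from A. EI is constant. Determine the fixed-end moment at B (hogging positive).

M_B = 139.8 kN·m

Release both end moments; the primary structure is a simply-supported span AB with redundants M_A and M_B.
On the primary (simply-supported) span, the end slopes from the loading are:
  at A: UDL 38.1: wL³/(24EI) = 387.6/EI
  at B: UDL 38.1: wL³/(24EI) = 387.6/EI
  at A: point load 54 at a = 1.56: Pab(L + b)/(6LEI) = 115.3/EI
  at B: point load 54 at a = 1.56: Pab(L + a)/(6LEI) = 82.28/EI
  θ_A0 = 502.8/EI,  θ_B0 = 469.9/EI
Flexibility coefficients: a unit moment at one end gives L/(3EI) there and L/(6EI) at the far end, so f₁₁ = f₂₂ = 2.083/EI and f₁₂ = f₂₁ = 1.042/EI.
Compatibility — zero rotation at each built-in end:
  2.083 M_A + 1.042 M_B = 502.8
  1.042 M_A + 2.083 M_B = 469.9
Solving the pair gives M_A = 171.5 kN·m and M_B = 139.8 kN·m (hogging).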